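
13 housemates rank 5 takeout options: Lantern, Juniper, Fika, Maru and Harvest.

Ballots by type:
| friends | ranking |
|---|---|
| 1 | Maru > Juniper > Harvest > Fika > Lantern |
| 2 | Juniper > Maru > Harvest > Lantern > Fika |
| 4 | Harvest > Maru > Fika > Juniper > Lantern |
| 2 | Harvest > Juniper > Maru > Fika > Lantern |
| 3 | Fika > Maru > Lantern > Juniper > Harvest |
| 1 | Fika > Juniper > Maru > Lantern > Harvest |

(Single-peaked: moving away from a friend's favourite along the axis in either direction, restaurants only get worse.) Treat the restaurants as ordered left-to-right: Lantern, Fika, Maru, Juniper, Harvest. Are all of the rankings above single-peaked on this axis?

Axis positions: Lantern=1, Fika=2, Maru=3, Juniper=4, Harvest=5.
Type 1 (peak Maru at position 3): ranking walks positions 3-4-5-2-1, expanding outward from the peak — single-peaked.
Type 2: ranking walks positions 4-3-5-1-2; Lantern is ranked above Fika even though Fika lies between Lantern and the peak Juniper on the axis — preferences dip and rise again. Not single-peaked.
Type 3: ranking walks positions 5-3-2-4-1; Maru is ranked above Juniper even though Juniper lies between Maru and the peak Harvest on the axis — preferences dip and rise again. Not single-peaked.
Type 4 (peak Harvest at position 5): ranking walks positions 5-4-3-2-1, expanding outward from the peak — single-peaked.
Type 5 (peak Fika at position 2): ranking walks positions 2-3-1-4-5, expanding outward from the peak — single-peaked.
Type 6: ranking walks positions 2-4-3-1-5; Juniper is ranked above Maru even though Maru lies between Juniper and the peak Fika on the axis — preferences dip and rise again. Not single-peaked.
Type 2 violates single-peakedness, so the profile is not single-peaked on this axis.

no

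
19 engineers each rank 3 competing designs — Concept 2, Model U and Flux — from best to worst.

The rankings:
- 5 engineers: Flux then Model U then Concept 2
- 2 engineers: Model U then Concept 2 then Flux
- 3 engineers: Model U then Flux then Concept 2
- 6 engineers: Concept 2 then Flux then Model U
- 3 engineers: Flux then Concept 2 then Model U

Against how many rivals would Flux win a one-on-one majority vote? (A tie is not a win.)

Flux against each rival (19 engineers):
Flux vs Concept 2: Flux is ranked higher on 5+3+3 = 11 ballots, Concept 2 on 8. Flux wins 11–8.
Flux vs Model U: 5+6+3 = 14 for Flux, 5 for Model U — Flux by 14–5.
Flux beats Concept 2, Model U — 2 pairwise wins.

2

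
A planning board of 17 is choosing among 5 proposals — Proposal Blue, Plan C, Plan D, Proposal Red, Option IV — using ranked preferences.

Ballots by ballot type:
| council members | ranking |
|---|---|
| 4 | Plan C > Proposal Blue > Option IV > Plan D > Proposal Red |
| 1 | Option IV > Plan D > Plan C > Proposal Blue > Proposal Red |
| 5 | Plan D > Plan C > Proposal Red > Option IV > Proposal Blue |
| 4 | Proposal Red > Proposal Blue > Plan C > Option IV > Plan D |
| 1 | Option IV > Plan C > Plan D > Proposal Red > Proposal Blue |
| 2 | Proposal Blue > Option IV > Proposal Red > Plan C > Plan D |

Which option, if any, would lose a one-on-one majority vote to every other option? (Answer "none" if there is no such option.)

Head-to-head results (17 council members):
Proposal Blue vs Plan C: 6 to 11, Plan C.
Proposal Blue vs Plan D: 4+4+2 = 10 for Proposal Blue, 7 for Plan D — Proposal Blue by 10–7.
Proposal Blue vs Proposal Red: Proposal Blue preferred on 4+1+2 = 7 ballots; Proposal Red wins 10–7.
Proposal Blue vs Option IV: 4+4+2 = 10 for Proposal Blue, 7 for Option IV — Proposal Blue by 10–7.
Plan C vs Plan D: 4+4+1+2 = 11 for Plan C, 6 for Plan D — Plan C by 11–6.
Plan C vs Proposal Red: 4+1+5+1 = 11 for Plan C, 6 for Proposal Red — Plan C by 11–6.
Plan C vs Option IV: Plan C, 13–4.
Plan D vs Proposal Red: Plan D preferred on 4+1+5+1 = 11 ballots; Plan D wins 11–6.
Plan D vs Option IV: 5 for Plan D, 12 for Option IV — Option IV by 12–5.
Proposal Red vs Option IV: 9 to 8, Proposal Red.
No option is winless: Proposal Blue beats Plan D; Plan C beats Proposal Blue; Plan D beats Proposal Red; Proposal Red beats Proposal Blue; Option IV beats Plan D. There is no Condorcet loser.

none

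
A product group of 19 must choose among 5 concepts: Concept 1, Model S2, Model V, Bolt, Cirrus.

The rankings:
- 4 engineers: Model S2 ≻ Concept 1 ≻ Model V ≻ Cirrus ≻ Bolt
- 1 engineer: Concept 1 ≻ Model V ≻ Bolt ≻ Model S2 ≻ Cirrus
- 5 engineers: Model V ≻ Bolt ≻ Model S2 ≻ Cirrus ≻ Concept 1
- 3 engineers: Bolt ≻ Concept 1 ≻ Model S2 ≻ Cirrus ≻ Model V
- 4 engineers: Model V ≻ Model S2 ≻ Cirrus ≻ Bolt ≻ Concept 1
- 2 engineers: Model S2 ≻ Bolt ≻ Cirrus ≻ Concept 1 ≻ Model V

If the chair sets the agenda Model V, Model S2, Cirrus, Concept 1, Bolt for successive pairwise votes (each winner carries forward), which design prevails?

Bolt

Round 1: Model V vs Model S2 — 10–9, Model V advances.
Round 2: Model V vs Cirrus — 14–5, Model V advances.
Round 3: Model V vs Concept 1 — 9–10, Concept 1 advances.
Round 4: Concept 1 vs Bolt — 5–14, Bolt advances.
Bolt survives the agenda.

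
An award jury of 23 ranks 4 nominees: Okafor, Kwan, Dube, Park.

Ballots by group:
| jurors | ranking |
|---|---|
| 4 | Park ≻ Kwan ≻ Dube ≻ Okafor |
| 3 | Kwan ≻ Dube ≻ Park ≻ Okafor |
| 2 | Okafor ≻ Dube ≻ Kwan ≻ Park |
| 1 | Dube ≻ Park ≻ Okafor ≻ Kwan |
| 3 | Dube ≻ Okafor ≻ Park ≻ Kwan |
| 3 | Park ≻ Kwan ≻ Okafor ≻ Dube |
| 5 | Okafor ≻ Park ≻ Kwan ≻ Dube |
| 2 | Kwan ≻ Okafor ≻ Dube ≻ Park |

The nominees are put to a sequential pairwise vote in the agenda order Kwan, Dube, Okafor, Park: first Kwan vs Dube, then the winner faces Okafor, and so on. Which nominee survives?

Round 1: Kwan vs Dube — 17–6, Kwan advances.
Round 2: Kwan vs Okafor — 12–11, Kwan advances.
Round 3: Kwan vs Park — 7–16, Park advances.
The agenda winner is Park.

Park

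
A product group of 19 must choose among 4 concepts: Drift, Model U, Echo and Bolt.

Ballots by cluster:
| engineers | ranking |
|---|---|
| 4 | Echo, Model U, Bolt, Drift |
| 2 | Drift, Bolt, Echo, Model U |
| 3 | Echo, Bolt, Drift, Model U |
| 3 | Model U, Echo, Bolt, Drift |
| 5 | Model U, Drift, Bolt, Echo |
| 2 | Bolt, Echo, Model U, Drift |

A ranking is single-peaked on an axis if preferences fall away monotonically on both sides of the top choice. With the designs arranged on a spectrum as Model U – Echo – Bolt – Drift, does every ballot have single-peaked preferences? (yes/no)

no

Axis positions: Model U=1, Echo=2, Bolt=3, Drift=4.
Cluster 1 (peak Echo at position 2): ranking walks positions 2-1-3-4, expanding outward from the peak — single-peaked.
Cluster 2 (peak Drift at position 4): ranking walks positions 4-3-2-1, expanding outward from the peak — single-peaked.
Cluster 3 (peak Echo at position 2): ranking walks positions 2-3-4-1, expanding outward from the peak — single-peaked.
Cluster 4 (peak Model U at position 1): ranking walks positions 1-2-3-4, expanding outward from the peak — single-peaked.
Cluster 5: ranking walks positions 1-4-3-2; Drift is ranked above Echo even though Echo lies between Drift and the peak Model U on the axis — preferences dip and rise again. Not single-peaked.
Cluster 6 (peak Bolt at position 3): ranking walks positions 3-2-1-4, expanding outward from the peak — single-peaked.
Cluster 5 violates single-peakedness, so the profile is not single-peaked on this axis.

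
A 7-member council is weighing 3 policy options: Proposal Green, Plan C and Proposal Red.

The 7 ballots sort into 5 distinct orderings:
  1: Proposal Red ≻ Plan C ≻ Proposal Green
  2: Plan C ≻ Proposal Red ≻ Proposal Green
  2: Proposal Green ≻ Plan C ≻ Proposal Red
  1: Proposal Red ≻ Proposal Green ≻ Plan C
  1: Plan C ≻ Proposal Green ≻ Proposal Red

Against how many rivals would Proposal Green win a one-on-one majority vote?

0

Proposal Green against each rival (7 council members):
Proposal Green vs Plan C: Proposal Green preferred on 2+1 = 3 ballots; Plan C wins 4–3.
Proposal Green vs Proposal Red: Proposal Red wins 4–3.
Proposal Green beats no one; loses to Plan C, Proposal Red — 0 pairwise wins.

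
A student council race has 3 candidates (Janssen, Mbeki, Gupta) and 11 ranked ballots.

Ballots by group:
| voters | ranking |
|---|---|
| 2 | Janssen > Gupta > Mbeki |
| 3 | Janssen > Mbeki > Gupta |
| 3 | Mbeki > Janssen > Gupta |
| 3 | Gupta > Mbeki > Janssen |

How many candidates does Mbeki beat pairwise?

Mbeki against each rival (11 voters):
Mbeki vs Janssen: 6 to 5, Mbeki.
Mbeki vs Gupta: Mbeki preferred on 3+3 = 6 ballots; Mbeki wins 6–5.
Mbeki beats Janssen, Gupta — 2 pairwise wins.

2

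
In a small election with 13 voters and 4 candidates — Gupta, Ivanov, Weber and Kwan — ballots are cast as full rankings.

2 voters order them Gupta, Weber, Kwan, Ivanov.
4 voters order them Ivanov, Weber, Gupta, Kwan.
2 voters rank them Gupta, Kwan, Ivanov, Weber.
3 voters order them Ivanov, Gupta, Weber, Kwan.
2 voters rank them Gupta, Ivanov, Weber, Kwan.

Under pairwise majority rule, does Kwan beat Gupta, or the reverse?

Gupta

No ballot ranks Kwan above Gupta: 0.
Ballots ranking Gupta above Kwan: 13 − 0 = 13.
Gupta wins the head-to-head 13–0.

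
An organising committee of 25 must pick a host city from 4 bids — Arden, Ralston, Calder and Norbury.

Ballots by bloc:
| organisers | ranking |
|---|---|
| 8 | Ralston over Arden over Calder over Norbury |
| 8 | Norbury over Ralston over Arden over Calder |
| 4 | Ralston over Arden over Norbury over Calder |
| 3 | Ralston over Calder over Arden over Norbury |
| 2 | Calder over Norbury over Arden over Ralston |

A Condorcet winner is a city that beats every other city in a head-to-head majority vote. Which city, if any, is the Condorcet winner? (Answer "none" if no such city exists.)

Ralston

Head-to-head results (25 organisers):
Arden vs Ralston: Ralston wins 23–2.
Arden vs Calder: Arden wins 20–5.
Arden vs Norbury: Arden wins 15–10.
Ralston–Calder: Ralston 23–2.
Ralston vs Norbury: Ralston, 15–10.
Calder–Norbury: Calder 13–12.
Only Ralston has no losses; Ralston is the Condorcet winner.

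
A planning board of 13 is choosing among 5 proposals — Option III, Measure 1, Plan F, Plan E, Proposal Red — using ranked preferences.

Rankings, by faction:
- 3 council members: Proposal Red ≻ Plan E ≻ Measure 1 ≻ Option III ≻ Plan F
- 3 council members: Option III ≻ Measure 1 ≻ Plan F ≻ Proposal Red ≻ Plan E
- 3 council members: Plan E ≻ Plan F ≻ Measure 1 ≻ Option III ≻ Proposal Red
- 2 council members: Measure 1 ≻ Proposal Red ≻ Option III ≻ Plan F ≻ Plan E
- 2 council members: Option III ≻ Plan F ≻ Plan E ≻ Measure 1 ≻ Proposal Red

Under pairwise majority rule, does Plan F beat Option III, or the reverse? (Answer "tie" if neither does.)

Ballots ranking Plan F above Option III: 3.
Ballots ranking Option III above Plan F: 13 − 3 = 10.
Option III wins the head-to-head 10–3.

Option III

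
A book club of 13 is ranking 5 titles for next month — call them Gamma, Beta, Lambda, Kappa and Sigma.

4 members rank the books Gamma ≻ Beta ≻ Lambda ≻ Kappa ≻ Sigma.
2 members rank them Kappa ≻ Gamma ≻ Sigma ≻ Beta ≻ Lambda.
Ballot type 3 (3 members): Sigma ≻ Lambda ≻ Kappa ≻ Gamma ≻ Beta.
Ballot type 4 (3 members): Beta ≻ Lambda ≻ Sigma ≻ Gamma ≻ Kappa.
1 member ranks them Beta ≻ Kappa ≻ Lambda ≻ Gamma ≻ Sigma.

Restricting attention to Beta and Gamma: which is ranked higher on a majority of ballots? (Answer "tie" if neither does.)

Gamma

Ballots ranking Beta above Gamma: 3 + 1 = 4.
Ballots ranking Gamma above Beta: 13 − 4 = 9.
Gamma wins the head-to-head 9–4.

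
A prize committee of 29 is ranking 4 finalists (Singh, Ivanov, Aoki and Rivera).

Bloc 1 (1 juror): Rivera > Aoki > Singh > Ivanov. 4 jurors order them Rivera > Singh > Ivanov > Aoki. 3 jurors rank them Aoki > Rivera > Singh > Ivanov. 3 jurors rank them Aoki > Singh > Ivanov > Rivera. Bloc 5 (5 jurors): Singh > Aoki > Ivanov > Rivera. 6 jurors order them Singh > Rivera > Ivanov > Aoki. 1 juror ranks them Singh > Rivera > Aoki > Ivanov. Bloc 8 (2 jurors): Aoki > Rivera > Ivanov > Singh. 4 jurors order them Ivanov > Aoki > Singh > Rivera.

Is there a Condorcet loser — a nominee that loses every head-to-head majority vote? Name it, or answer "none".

Ivanov

Pairwise majorities:
Singh vs Ivanov: Singh wins 23–6.
Singh vs Aoki: Singh is ranked higher on 4+5+6+1 = 16 ballots, Aoki on 13. Singh wins 16–13.
Singh vs Rivera: Singh is ranked higher on 3+5+6+1+4 = 19 ballots, Rivera on 10. Singh wins 19–10.
Ivanov vs Aoki: Ivanov is ranked higher on 4+6+4 = 14 ballots, Aoki on 15. Aoki wins 15–14.
Ivanov vs Rivera: 12 to 17, Rivera.
Aoki vs Rivera: Aoki is ranked higher on 3+3+5+2+4 = 17 ballots, Rivera on 12. Aoki wins 17–12.
Ivanov loses to every other nominee — it is the Condorcet loser.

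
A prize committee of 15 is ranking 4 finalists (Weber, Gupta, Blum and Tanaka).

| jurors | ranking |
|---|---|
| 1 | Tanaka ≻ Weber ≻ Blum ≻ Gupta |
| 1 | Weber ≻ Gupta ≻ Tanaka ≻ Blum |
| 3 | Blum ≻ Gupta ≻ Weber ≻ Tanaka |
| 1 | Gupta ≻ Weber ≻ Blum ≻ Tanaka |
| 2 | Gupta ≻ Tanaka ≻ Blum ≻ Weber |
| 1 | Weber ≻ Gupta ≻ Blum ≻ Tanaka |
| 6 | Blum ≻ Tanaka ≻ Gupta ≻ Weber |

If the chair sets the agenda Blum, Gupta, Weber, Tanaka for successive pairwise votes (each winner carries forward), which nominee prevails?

Blum

Round 1: Blum vs Gupta — 10–5, Blum advances.
Round 2: Blum vs Weber — 11–4, Blum advances.
Round 3: Blum vs Tanaka — 11–4, Blum advances.
The agenda winner is Blum.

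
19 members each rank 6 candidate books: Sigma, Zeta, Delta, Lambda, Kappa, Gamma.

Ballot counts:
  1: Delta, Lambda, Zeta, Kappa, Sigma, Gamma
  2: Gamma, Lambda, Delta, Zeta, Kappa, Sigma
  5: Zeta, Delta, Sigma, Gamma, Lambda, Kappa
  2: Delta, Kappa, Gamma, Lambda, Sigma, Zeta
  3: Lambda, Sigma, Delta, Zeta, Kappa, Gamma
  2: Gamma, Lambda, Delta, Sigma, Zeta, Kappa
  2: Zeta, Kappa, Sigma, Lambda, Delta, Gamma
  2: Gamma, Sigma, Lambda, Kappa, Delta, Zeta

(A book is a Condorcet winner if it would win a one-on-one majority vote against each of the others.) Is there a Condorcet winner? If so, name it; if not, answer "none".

Check each pair by majority over 19 ballots:
Sigma–Zeta: Zeta 10–9.
Sigma vs Delta: Delta, 12–7.
Sigma–Lambda: Lambda 10–9.
Sigma vs Kappa: Sigma wins 12–7.
Sigma vs Gamma: Sigma, 11–8.
Zeta vs Delta: Delta wins 12–7.
Zeta vs Lambda: Lambda wins 12–7.
Zeta vs Kappa: Zeta wins 15–4.
Zeta vs Gamma: Zeta, 11–8.
Delta vs Lambda: Lambda, 11–8.
Delta vs Kappa: Delta, 15–4.
Delta vs Gamma: Delta wins 13–6.
Lambda vs Kappa: Lambda wins 15–4.
Lambda vs Gamma: Gamma, 13–6.
Kappa–Gamma: Gamma 11–8.
No book is unbeaten: Sigma loses to Zeta; Zeta loses to Delta; Delta loses to Lambda; Lambda loses to Gamma; Kappa loses to Sigma; Gamma loses to Sigma. In particular Sigma beats Gamma beats Lambda beats Sigma is a majority cycle — no Condorcet winner exists.

none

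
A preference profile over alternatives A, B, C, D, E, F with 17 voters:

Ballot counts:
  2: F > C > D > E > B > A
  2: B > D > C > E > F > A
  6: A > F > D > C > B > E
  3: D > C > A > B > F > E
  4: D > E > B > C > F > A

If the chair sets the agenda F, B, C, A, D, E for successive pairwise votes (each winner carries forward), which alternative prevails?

D

Round 1: F vs B — 8–9, B advances.
Round 2: B vs C — 6–11, C advances.
Round 3: C vs A — 11–6, C advances.
Round 4: C vs D — 2–15, D advances.
Round 5: D vs E — 17–0, D advances.
The agenda winner is D.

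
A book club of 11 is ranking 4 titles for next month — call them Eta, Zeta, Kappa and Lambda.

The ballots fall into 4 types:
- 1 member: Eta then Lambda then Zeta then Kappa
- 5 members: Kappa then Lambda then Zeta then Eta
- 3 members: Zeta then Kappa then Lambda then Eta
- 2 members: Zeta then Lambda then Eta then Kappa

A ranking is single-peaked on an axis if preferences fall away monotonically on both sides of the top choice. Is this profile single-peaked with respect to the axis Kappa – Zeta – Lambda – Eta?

Axis positions: Kappa=1, Zeta=2, Lambda=3, Eta=4.
Type 1 (peak Eta at position 4): ranking walks positions 4-3-2-1, expanding outward from the peak — single-peaked.
Type 2: ranking walks positions 1-3-2-4; Lambda is ranked above Zeta even though Zeta lies between Lambda and the peak Kappa on the axis — preferences dip and rise again. Not single-peaked.
Type 3 (peak Zeta at position 2): ranking walks positions 2-1-3-4, expanding outward from the peak — single-peaked.
Type 4 (peak Zeta at position 2): ranking walks positions 2-3-4-1, expanding outward from the peak — single-peaked.
Type 2 violates single-peakedness, so the profile is not single-peaked on this axis.

no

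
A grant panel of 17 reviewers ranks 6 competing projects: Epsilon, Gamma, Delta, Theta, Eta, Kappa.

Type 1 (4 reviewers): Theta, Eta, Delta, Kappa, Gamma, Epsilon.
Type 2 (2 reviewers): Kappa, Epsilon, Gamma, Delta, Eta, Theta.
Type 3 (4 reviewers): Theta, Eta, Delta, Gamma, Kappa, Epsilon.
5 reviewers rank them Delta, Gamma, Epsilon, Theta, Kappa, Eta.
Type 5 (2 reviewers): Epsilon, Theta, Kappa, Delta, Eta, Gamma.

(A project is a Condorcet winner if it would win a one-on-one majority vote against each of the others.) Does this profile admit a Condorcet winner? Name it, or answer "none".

Head-to-head results (17 reviewers):
Epsilon vs Gamma: Gamma wins 13–4.
Epsilon–Delta: Delta 13–4.
Epsilon vs Theta: Epsilon, 9–8.
Epsilon vs Eta: Epsilon, 9–8.
Epsilon–Kappa: Kappa 10–7.
Gamma vs Delta: Delta wins 15–2.
Gamma vs Theta: Theta wins 10–7.
Gamma vs Eta: Eta, 10–7.
Gamma–Kappa: Gamma 9–8.
Delta vs Theta: Theta wins 10–7.
Delta vs Eta: Delta, 9–8.
Delta vs Kappa: Delta wins 13–4.
Theta–Eta: Theta 15–2.
Theta vs Kappa: Theta wins 15–2.
Eta vs Kappa: Kappa, 9–8.
No project is unbeaten: Epsilon loses to Gamma; Gamma loses to Delta; Delta loses to Theta; Theta loses to Epsilon; Eta loses to Epsilon; Kappa loses to Gamma. In particular Epsilon beats Theta beats Gamma beats Epsilon is a majority cycle — no Condorcet winner exists.

none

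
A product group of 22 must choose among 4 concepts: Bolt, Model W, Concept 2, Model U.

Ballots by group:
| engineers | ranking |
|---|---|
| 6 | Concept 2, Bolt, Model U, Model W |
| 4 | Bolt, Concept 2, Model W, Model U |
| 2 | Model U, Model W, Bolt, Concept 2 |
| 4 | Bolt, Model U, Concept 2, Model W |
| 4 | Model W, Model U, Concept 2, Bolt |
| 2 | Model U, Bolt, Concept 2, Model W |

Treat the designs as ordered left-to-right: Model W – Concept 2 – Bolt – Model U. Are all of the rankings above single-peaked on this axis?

Axis positions: Model W=1, Concept 2=2, Bolt=3, Model U=4.
Group 1 (peak Concept 2 at position 2): ranking walks positions 2-3-4-1, expanding outward from the peak — single-peaked.
Group 2 (peak Bolt at position 3): ranking walks positions 3-2-1-4, expanding outward from the peak — single-peaked.
Group 3: ranking walks positions 4-1-3-2; Model W is ranked above Bolt even though Bolt lies between Model W and the peak Model U on the axis — preferences dip and rise again. Not single-peaked.
Group 4 (peak Bolt at position 3): ranking walks positions 3-4-2-1, expanding outward from the peak — single-peaked.
Group 5: ranking walks positions 1-4-2-3; Model U is ranked above Concept 2 even though Concept 2 lies between Model U and the peak Model W on the axis — preferences dip and rise again. Not single-peaked.
Group 6 (peak Model U at position 4): ranking walks positions 4-3-2-1, expanding outward from the peak — single-peaked.
Group 3 violates single-peakedness, so the profile is not single-peaked on this axis.

no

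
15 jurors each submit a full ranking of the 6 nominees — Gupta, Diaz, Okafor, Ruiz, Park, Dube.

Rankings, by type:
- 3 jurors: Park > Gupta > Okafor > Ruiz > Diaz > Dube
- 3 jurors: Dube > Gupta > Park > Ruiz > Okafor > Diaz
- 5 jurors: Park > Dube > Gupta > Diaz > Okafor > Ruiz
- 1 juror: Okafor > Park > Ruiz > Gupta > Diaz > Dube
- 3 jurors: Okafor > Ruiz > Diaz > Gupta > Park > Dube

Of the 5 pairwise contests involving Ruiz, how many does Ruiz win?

1

Ruiz against each rival (15 jurors):
Ruiz vs Gupta: 4 to 11, Gupta.
Ruiz vs Diaz: Ruiz wins 10–5.
Ruiz vs Okafor: 3 to 12, Okafor.
Ruiz vs Park: Park, 12–3.
Ruiz vs Dube: Dube wins 8–7.
Ruiz beats Diaz; loses to Gupta, Okafor, Park, Dube — 1 pairwise win.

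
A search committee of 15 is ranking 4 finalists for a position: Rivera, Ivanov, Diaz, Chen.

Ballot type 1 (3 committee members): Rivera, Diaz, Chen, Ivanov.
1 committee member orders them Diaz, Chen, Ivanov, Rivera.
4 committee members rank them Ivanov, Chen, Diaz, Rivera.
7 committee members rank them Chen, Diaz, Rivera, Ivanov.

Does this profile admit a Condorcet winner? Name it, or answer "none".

Check each pair by majority over 15 ballots:
Rivera vs Ivanov: Rivera preferred on 3+7 = 10 ballots; Rivera wins 10–5.
Rivera vs Diaz: 3 for Rivera, 12 for Diaz — Diaz by 12–3.
Rivera vs Chen: Rivera preferred on 3 ballots; Chen wins 12–3.
Ivanov vs Diaz: Ivanov is ranked higher on 4 ballots, Diaz on 11. Diaz wins 11–4.
Ivanov vs Chen: 4 for Ivanov, 11 for Chen — Chen by 11–4.
Diaz vs Chen: Diaz is ranked higher on 3+1 = 4 ballots, Chen on 11. Chen wins 11–4.
Only Chen has no losses; Chen is the Condorcet winner.

Chen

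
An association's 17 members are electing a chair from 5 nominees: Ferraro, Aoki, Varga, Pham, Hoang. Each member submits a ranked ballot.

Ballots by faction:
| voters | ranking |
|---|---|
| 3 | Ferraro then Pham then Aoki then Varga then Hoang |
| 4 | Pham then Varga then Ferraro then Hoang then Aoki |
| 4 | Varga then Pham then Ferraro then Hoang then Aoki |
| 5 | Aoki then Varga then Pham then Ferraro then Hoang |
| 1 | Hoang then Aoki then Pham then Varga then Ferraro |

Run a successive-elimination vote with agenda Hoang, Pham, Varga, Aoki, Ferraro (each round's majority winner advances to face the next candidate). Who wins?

Round 1: Hoang vs Pham — 1–16, Pham advances.
Round 2: Pham vs Varga — 8–9, Varga advances.
Round 3: Varga vs Aoki — 8–9, Aoki advances.
Round 4: Aoki vs Ferraro — 6–11, Ferraro advances.
The agenda winner is Ferraro.

Ferraro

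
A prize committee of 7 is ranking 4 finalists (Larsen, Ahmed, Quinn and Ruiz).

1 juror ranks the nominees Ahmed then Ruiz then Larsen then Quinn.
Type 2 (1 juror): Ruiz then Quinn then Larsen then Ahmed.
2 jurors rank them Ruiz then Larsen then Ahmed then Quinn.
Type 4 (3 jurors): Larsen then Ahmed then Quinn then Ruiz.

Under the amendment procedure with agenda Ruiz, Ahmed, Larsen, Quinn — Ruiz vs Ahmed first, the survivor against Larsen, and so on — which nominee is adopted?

Larsen

Round 1: Ruiz vs Ahmed — 3–4, Ahmed advances.
Round 2: Ahmed vs Larsen — 1–6, Larsen advances.
Round 3: Larsen vs Quinn — 6–1, Larsen advances.
The agenda winner is Larsen.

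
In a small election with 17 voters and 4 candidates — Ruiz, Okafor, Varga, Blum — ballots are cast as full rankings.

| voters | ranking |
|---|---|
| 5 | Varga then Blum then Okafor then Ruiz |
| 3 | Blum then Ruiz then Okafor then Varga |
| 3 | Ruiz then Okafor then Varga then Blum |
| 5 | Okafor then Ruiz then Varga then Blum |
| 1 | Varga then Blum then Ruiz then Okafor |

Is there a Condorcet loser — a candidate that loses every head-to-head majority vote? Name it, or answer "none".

Head-to-head results (17 voters):
Ruiz vs Okafor: Ruiz preferred on 3+3+1 = 7 ballots; Okafor wins 10–7.
Ruiz vs Varga: Ruiz preferred on 3+3+5 = 11 ballots; Ruiz wins 11–6.
Ruiz–Blum: Blum 9–8.
Okafor–Varga: Okafor 11–6.
Okafor–Blum: Blum 9–8.
Varga vs Blum: Varga preferred on 5+3+5+1 = 14 ballots; Varga wins 14–3.
Every candidate wins at least one matchup (Ruiz beats Varga; Okafor beats Ruiz; Varga beats Blum; Blum beats Ruiz), so there is no Condorcet loser.

none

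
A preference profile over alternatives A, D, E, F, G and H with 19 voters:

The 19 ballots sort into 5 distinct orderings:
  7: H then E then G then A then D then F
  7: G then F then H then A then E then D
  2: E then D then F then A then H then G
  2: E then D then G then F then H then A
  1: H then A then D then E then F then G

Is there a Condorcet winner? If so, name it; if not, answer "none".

none

Check each pair by majority over 19 ballots:
A–D: A 15–4.
A vs E: E, 11–8.
A vs F: F wins 11–8.
A vs G: A preferred on 2+1 = 3 ballots; G wins 16–3.
A vs H: 2 for A, 17 for H — H by 17–2.
D vs E: 1 for D, 18 for E — E by 18–1.
D vs F: D wins 12–7.
D vs G: G wins 14–5.
D vs H: H wins 15–4.
E vs F: E wins 12–7.
E vs G: E, 12–7.
E vs H: H, 15–4.
F–G: G 16–3.
F vs H: F wins 11–8.
G–H: H 10–9.
Every alternative loses at least once (A loses to E; D loses to A; E loses to H; F loses to D; G loses to E; H loses to F). The majority relation contains the cycle A beats D beats F beats A, so there is no Condorcet winner.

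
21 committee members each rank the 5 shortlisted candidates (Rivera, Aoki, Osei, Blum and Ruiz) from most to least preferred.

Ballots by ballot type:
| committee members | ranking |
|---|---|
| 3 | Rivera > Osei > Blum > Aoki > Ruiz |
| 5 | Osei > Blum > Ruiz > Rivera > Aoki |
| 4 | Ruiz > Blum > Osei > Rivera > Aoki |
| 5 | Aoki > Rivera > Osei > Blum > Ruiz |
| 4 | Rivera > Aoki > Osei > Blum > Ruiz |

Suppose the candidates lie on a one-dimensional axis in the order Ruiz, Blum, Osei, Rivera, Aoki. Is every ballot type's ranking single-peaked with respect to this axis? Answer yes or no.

Axis positions: Ruiz=1, Blum=2, Osei=3, Rivera=4, Aoki=5.
Ballot type 1 (peak Rivera at position 4): ranking walks positions 4-3-2-5-1, expanding outward from the peak — single-peaked.
Ballot type 2 (peak Osei at position 3): ranking walks positions 3-2-1-4-5, expanding outward from the peak — single-peaked.
Ballot type 3 (peak Ruiz at position 1): ranking walks positions 1-2-3-4-5, expanding outward from the peak — single-peaked.
Ballot type 4 (peak Aoki at position 5): ranking walks positions 5-4-3-2-1, expanding outward from the peak — single-peaked.
Ballot type 5 (peak Rivera at position 4): ranking walks positions 4-5-3-2-1, expanding outward from the peak — single-peaked.
Every ranking is single-peaked on this axis.

yes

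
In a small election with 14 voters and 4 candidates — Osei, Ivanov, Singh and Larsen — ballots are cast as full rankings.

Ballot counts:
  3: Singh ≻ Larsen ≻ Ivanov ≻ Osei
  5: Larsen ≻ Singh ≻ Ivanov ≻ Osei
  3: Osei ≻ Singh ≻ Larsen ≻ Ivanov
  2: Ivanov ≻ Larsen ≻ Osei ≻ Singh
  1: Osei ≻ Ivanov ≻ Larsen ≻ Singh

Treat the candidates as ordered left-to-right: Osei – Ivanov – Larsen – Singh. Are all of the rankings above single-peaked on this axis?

no

Axis positions: Osei=1, Ivanov=2, Larsen=3, Singh=4.
Cluster 1 (peak Singh at position 4): ranking walks positions 4-3-2-1, expanding outward from the peak — single-peaked.
Cluster 2 (peak Larsen at position 3): ranking walks positions 3-4-2-1, expanding outward from the peak — single-peaked.
Cluster 3: ranking walks positions 1-4-3-2; Singh is ranked above Ivanov even though Ivanov lies between Singh and the peak Osei on the axis — preferences dip and rise again. Not single-peaked.
Cluster 4 (peak Ivanov at position 2): ranking walks positions 2-3-1-4, expanding outward from the peak — single-peaked.
Cluster 5 (peak Osei at position 1): ranking walks positions 1-2-3-4, expanding outward from the peak — single-peaked.
Cluster 3 violates single-peakedness, so the profile is not single-peaked on this axis.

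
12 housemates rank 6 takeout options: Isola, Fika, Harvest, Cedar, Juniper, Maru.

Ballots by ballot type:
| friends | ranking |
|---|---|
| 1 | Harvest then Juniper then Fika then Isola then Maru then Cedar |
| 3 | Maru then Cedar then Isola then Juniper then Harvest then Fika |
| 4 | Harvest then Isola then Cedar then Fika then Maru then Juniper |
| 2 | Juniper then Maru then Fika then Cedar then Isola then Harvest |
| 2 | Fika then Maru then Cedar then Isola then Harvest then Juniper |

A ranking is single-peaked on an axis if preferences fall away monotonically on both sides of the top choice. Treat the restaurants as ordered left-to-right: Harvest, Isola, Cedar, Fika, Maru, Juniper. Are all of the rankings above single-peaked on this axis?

no

Axis positions: Harvest=1, Isola=2, Cedar=3, Fika=4, Maru=5, Juniper=6.
Ballot type 1: ranking walks positions 1-6-4-2-5-3; Juniper is ranked above Isola even though Isola lies between Juniper and the peak Harvest on the axis — preferences dip and rise again. Not single-peaked.
Ballot type 2: ranking walks positions 5-3-2-6-1-4; Cedar is ranked above Fika even though Fika lies between Cedar and the peak Maru on the axis — preferences dip and rise again. Not single-peaked.
Ballot type 3 (peak Harvest at position 1): ranking walks positions 1-2-3-4-5-6, expanding outward from the peak — single-peaked.
Ballot type 4 (peak Juniper at position 6): ranking walks positions 6-5-4-3-2-1, expanding outward from the peak — single-peaked.
Ballot type 5 (peak Fika at position 4): ranking walks positions 4-5-3-2-1-6, expanding outward from the peak — single-peaked.
Ballot type 1 violates single-peakedness, so the profile is not single-peaked on this axis.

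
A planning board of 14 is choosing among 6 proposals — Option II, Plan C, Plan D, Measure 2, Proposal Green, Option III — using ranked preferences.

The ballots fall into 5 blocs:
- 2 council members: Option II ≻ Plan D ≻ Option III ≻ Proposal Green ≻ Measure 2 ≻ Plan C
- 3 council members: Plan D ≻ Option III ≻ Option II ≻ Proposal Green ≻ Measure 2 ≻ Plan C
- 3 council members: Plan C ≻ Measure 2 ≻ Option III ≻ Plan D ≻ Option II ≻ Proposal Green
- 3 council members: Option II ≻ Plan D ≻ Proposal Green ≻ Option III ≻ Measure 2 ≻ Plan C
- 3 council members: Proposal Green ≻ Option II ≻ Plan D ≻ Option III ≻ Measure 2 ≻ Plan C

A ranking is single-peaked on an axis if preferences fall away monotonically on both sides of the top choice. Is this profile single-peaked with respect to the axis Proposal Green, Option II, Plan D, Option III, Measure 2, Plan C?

Axis positions: Proposal Green=1, Option II=2, Plan D=3, Option III=4, Measure 2=5, Plan C=6.
Bloc 1 (peak Option II at position 2): ranking walks positions 2-3-4-1-5-6, expanding outward from the peak — single-peaked.
Bloc 2 (peak Plan D at position 3): ranking walks positions 3-4-2-1-5-6, expanding outward from the peak — single-peaked.
Bloc 3 (peak Plan C at position 6): ranking walks positions 6-5-4-3-2-1, expanding outward from the peak — single-peaked.
Bloc 4 (peak Option II at position 2): ranking walks positions 2-3-1-4-5-6, expanding outward from the peak — single-peaked.
Bloc 5 (peak Proposal Green at position 1): ranking walks positions 1-2-3-4-5-6, expanding outward from the peak — single-peaked.
Every ranking is single-peaked on this axis.

yes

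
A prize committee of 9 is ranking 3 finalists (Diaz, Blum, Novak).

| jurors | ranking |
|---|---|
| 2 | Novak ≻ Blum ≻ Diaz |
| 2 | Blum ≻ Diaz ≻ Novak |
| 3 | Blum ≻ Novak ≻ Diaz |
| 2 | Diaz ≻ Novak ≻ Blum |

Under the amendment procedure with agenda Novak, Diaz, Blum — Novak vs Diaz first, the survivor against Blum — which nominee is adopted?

Blum

Round 1: Novak vs Diaz — 5–4, Novak advances.
Round 2: Novak vs Blum — 4–5, Blum advances.
Blum survives the agenda.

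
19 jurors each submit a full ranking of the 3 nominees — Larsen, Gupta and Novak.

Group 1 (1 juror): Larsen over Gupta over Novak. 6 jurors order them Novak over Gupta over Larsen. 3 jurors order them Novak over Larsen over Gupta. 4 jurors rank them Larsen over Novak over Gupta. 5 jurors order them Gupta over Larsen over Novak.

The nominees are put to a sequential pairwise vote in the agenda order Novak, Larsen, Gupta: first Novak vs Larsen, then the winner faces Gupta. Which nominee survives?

Gupta

Round 1: Novak vs Larsen — 9–10, Larsen advances.
Round 2: Larsen vs Gupta — 8–11, Gupta advances.
Gupta survives the agenda.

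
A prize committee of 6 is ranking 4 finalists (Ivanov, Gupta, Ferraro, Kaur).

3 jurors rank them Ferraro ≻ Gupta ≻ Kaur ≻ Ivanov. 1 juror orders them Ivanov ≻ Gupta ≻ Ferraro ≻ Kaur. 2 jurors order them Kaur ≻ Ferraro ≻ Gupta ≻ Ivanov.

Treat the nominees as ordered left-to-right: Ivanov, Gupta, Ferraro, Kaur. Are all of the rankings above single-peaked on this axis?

yes

Axis positions: Ivanov=1, Gupta=2, Ferraro=3, Kaur=4.
Ballot type 1 (peak Ferraro at position 3): ranking walks positions 3-2-4-1, expanding outward from the peak — single-peaked.
Ballot type 2 (peak Ivanov at position 1): ranking walks positions 1-2-3-4, expanding outward from the peak — single-peaked.
Ballot type 3 (peak Kaur at position 4): ranking walks positions 4-3-2-1, expanding outward from the peak — single-peaked.
Every ranking is single-peaked on this axis.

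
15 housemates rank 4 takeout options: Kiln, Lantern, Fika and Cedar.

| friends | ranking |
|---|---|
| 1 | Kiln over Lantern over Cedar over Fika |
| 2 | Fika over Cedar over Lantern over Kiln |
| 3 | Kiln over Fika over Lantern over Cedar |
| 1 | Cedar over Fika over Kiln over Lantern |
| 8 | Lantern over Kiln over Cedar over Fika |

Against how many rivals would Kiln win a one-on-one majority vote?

Kiln against each rival (15 friends):
Kiln–Lantern: Lantern 10–5.
Kiln–Fika: Kiln 12–3.
Kiln vs Cedar: 1+3+8 = 12 for Kiln, 3 for Cedar — Kiln by 12–3.
Kiln beats Fika, Cedar; loses to Lantern — 2 pairwise wins.

2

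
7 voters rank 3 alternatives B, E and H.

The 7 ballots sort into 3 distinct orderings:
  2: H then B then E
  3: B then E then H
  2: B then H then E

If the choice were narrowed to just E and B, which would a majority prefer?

B

No ballot ranks E above B: 0.
Ballots ranking B above E: 7 − 0 = 7.
B wins the head-to-head 7–0.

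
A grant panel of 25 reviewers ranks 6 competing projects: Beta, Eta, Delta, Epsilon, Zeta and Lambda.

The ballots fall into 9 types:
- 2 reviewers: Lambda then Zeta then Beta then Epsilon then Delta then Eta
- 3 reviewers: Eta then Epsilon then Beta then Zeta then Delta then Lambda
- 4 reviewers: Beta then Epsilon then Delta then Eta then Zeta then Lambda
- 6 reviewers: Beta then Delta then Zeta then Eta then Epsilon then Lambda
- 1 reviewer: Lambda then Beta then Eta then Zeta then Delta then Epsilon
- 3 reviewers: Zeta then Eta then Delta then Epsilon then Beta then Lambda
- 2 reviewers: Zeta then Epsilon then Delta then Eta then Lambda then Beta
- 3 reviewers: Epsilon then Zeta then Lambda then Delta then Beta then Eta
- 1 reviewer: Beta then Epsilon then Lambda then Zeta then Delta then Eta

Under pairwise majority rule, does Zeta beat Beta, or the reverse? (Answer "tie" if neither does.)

Beta

Ballots ranking Zeta above Beta: 2 + 3 + 2 + 3 = 10.
Ballots ranking Beta above Zeta: 25 − 10 = 15.
Beta wins the head-to-head 15–10.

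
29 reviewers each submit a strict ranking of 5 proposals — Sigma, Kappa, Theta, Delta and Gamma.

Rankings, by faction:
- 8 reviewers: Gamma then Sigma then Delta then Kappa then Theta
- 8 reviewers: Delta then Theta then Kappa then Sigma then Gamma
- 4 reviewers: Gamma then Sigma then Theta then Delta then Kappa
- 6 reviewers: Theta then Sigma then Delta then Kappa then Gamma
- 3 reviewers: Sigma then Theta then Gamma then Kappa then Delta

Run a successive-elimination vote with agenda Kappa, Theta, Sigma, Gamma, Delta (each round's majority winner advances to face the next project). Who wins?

Sigma

Round 1: Kappa vs Theta — 8–21, Theta advances.
Round 2: Theta vs Sigma — 14–15, Sigma advances.
Round 3: Sigma vs Gamma — 17–12, Sigma advances.
Round 4: Sigma vs Delta — 21–8, Sigma advances.
The agenda winner is Sigma.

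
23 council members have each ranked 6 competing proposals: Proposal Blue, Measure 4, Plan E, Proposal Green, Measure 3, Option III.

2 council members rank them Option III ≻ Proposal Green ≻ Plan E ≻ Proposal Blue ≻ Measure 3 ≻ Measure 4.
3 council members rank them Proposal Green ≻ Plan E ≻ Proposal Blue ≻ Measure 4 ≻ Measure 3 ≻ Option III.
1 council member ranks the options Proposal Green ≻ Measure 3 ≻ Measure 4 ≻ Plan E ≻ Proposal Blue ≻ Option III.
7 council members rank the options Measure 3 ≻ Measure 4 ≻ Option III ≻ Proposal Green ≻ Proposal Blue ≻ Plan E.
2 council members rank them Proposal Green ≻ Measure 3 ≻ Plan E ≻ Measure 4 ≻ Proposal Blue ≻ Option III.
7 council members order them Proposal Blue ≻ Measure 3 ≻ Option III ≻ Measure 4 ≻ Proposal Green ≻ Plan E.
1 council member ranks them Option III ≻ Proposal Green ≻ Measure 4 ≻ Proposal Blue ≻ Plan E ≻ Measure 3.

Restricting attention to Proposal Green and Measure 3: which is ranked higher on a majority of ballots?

Measure 3

Ballots ranking Proposal Green above Measure 3: 2 + 3 + 1 + 2 + 1 = 9.
Ballots ranking Measure 3 above Proposal Green: 23 − 9 = 14.
Measure 3 wins the head-to-head 14–9.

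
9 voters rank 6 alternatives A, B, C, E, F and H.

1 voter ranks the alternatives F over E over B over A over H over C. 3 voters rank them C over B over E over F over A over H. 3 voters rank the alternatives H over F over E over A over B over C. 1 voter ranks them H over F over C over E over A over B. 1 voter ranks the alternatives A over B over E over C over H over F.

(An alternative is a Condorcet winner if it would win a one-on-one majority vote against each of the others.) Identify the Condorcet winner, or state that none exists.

Check each pair by majority over 9 ballots:
A vs B: 5 to 4, A.
A vs C: A wins 5–4.
A vs E: E wins 8–1.
A–F: F 8–1.
A vs H: A is ranked higher on 1+3+1 = 5 ballots, H on 4. A wins 5–4.
B vs C: B, 5–4.
B vs E: 3+1 = 4 for B, 5 for E — E by 5–4.
B vs F: F, 5–4.
B vs H: B wins 5–4.
C vs E: C preferred on 3+1 = 4 ballots; E wins 5–4.
C vs F: 4 to 5, F.
C vs H: C is ranked higher on 3+1 = 4 ballots, H on 5. H wins 5–4.
E vs F: E preferred on 3+1 = 4 ballots; F wins 5–4.
E vs H: E wins 5–4.
F vs H: F preferred on 1+3 = 4 ballots; H wins 5–4.
Every alternative loses at least once (A loses to E; B loses to A; C loses to A; E loses to F; F loses to H; H loses to A). The majority relation contains the cycle A → H → F → A, so there is no Condorcet winner.

none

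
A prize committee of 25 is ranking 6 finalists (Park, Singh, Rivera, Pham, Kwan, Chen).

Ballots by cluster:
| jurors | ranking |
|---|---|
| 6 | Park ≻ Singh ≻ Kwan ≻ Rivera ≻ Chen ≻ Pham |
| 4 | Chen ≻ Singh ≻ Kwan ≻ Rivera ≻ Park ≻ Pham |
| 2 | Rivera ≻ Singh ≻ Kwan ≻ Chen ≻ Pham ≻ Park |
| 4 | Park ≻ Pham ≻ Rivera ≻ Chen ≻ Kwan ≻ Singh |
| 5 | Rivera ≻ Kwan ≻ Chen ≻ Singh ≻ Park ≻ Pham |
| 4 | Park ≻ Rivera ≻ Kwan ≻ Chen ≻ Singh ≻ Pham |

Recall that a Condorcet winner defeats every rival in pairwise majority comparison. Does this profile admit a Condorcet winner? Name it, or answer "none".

Park

Check each pair by majority over 25 ballots:
Park vs Singh: Park preferred on 6+4+4 = 14 ballots; Park wins 14–11.
Park vs Rivera: 6+4+4 = 14 for Park, 11 for Rivera — Park by 14–11.
Park vs Pham: 6+4+4+5+4 = 23 for Park, 2 for Pham — Park by 23–2.
Park vs Kwan: 14 to 11, Park.
Park vs Chen: Park preferred on 6+4+4 = 14 ballots; Park wins 14–11.
Singh vs Rivera: 10 to 15, Rivera.
Singh vs Pham: Singh preferred on 6+4+2+5+4 = 21 ballots; Singh wins 21–4.
Singh vs Kwan: 12 to 13, Kwan.
Singh vs Chen: 8 to 17, Chen.
Rivera vs Pham: Rivera preferred on 6+4+2+5+4 = 21 ballots; Rivera wins 21–4.
Rivera vs Kwan: Rivera preferred on 2+4+5+4 = 15 ballots; Rivera wins 15–10.
Rivera vs Chen: 6+2+4+5+4 = 21 for Rivera, 4 for Chen — Rivera by 21–4.
Pham vs Kwan: 4 to 21, Kwan.
Pham vs Chen: 4 for Pham, 21 for Chen — Chen by 21–4.
Kwan vs Chen: 17 to 8, Kwan.
Park beats each of Singh, Rivera, Pham, Kwan, Chen — Park is the Condorcet winner.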